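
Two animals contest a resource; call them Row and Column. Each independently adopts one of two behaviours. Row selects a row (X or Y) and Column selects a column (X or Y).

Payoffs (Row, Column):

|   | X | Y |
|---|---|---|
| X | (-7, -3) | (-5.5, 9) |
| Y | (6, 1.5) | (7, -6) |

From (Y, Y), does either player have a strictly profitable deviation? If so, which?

Row at (Y, Y) earns 7; deviating to X yields -5.5 — not better.
Column earns -6; deviating to X yields 1.5 — a strict improvement.
Only Column has a strictly profitable deviation.

Column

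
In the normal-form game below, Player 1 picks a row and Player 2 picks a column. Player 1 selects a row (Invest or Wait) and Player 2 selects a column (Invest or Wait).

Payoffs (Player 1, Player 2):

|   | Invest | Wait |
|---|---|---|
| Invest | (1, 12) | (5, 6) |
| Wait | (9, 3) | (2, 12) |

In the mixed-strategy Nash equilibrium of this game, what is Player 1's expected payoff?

43/11

First find y, the probability Player 2 plays Invest, from Player 1's indifference between Invest and Wait: y + 5(1−y) = 9y + 2(1−y), giving y = 3/11.
Since Player 1 is indifferent in equilibrium, Player 1's expected payoff equals the payoff from either row against (3/11, 8/11). Using Invest: (3/11) + 5(8/11) = 43/11.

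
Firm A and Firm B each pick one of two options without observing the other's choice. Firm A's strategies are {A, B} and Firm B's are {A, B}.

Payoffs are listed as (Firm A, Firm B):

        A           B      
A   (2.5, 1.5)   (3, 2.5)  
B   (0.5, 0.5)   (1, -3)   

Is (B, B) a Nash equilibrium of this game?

No

At (B, B), Firm A earns 1; switching to A would give 3, so Firm A would deviate.
Firm B earns -3; switching to A would give 0.5, so Firm B would deviate.
Since at least one player can profitably deviate, this is not a Nash equilibrium.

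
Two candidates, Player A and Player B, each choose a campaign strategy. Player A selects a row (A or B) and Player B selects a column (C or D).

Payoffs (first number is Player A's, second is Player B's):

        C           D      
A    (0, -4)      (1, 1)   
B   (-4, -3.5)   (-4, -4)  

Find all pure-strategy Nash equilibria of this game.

(A, D)

(A, C): Player B prefers D (1 > -4) — not an equilibrium.
(A, D): Player A gets 1 ≥ -4 from B, and Player B gets 1 ≥ -4 from C — Nash equilibrium.
(B, C): Player A prefers A (0 > -4) — not an equilibrium.
(B, D): Player A prefers A (1 > -4); Player B prefers C (-3.5 > -4) — not an equilibrium.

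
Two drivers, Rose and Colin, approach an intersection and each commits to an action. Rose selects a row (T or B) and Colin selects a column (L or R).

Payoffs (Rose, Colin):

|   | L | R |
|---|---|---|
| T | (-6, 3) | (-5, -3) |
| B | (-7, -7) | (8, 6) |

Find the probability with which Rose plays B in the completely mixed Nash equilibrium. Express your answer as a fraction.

6/19

Let x be the probability that Rose plays T. In a completely mixed equilibrium, Colin must be indifferent between L and R.
Colin's expected payoff from L is 3x − 7(1−x); from R it is −3x + 6(1−x).
Setting these equal: 10x − 7 = −9x + 6, so x = 13/19.
Therefore Rose plays B with probability 1 − 13/19 = 6/19.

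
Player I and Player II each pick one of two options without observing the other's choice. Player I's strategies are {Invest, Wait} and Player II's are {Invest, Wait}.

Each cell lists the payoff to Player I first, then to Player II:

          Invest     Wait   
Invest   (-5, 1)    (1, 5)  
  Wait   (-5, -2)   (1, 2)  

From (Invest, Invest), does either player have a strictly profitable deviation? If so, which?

Player II

Player I at (Invest, Invest) earns -5; deviating to Wait yields -5 — not better.
Player II earns 1; deviating to Wait yields 5 — a strict improvement.
Only Player II has a strictly profitable deviation.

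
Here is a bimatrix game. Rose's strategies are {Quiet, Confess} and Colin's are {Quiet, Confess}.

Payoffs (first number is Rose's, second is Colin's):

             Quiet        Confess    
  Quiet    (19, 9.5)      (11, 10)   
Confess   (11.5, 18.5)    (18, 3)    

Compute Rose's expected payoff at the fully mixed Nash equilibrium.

431/29

First find y, the probability Colin plays Quiet, from Rose's indifference between Quiet and Confess: 19y + 11(1−y) = 11.5y + 18(1−y), giving y = 14/29.
Since Rose is indifferent in equilibrium, Rose's expected payoff equals the payoff from either row against (14/29, 15/29). Using Quiet: 19(14/29) + 11(15/29) = 431/29.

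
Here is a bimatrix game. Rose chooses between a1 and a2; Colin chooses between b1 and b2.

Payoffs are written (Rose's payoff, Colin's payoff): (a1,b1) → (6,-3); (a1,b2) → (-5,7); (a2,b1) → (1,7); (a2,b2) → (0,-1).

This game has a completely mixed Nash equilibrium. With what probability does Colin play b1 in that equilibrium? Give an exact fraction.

Let y be the probability that Colin plays b1. In a completely mixed equilibrium, Rose must be indifferent between a1 and a2.
Rose's expected payoff from a1 is 6y − 5(1−y); from a2 it is y.
Setting these equal: 11y − 5 = y, so y = 1/2.

1/2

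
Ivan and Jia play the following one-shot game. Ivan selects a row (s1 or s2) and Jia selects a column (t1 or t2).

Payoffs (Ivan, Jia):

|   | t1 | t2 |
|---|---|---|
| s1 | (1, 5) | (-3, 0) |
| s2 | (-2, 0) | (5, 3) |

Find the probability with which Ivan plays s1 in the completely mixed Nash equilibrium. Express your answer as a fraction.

Let x be the probability that Ivan plays s1. In a completely mixed equilibrium, Jia must be indifferent between t1 and t2.
Jia's expected payoff from t1 is 5x; from t2 it is 3(1−x).
Setting these equal: 5x = −3x + 3, so x = 3/8.

3/8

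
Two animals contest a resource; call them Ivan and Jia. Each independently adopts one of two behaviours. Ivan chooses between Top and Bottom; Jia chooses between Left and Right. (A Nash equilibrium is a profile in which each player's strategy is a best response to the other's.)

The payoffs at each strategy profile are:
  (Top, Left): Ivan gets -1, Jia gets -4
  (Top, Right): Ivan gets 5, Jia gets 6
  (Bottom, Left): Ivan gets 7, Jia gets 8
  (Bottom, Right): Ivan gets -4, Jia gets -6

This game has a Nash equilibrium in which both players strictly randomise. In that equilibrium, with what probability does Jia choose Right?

8/17

Let y be the probability that Jia plays Left. In a completely mixed equilibrium, Ivan must be indifferent between Top and Bottom.
Ivan's expected payoff from Top is −y + 5(1−y); from Bottom it is 7y − 4(1−y).
Setting these equal: −6y + 5 = 11y − 4, so y = 9/17.
Therefore Jia plays Right with probability 1 − 9/17 = 8/17.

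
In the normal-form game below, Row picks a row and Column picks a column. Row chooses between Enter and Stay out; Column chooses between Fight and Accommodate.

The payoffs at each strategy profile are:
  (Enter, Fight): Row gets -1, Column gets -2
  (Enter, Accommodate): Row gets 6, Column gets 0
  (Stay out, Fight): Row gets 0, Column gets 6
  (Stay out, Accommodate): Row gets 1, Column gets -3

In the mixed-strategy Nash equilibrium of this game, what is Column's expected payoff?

-6/11

First find p, the probability Row plays Enter, from Column's indifference between Fight and Accommodate: −2p + 6(1−p) = −3(1−p), giving p = 9/11.
Since Column is indifferent in equilibrium, Column's expected payoff equals the payoff from either column against (9/11, 2/11). Using Fight: −2(9/11) + 6(2/11) = -6/11.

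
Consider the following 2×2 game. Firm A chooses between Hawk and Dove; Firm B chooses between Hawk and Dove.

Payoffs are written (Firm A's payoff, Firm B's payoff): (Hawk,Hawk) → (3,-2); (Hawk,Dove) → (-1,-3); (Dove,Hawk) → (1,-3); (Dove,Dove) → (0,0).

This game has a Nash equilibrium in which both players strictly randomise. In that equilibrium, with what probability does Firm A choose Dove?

1/4

Let p be the probability that Firm A plays Hawk. In a completely mixed equilibrium, Firm B must be indifferent between Hawk and Dove.
Firm B's expected payoff from Hawk is −2p − 3(1−p); from Dove it is −3p.
Setting these equal: p − 3 = −3p, so p = 3/4.
Therefore Firm A plays Dove with probability 1 − 3/4 = 1/4.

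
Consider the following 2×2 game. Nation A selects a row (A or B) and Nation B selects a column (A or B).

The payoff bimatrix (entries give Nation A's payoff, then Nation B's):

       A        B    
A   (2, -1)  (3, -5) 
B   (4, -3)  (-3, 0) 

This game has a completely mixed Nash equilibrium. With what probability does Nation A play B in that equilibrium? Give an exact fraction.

4/7

Let p be the probability that Nation A plays A. In a completely mixed equilibrium, Nation B must be indifferent between A and B.
Nation B's expected payoff from A is −p − 3(1−p); from B it is −5p.
Setting these equal: 2p − 3 = −5p, so p = 3/7.
Therefore Nation A plays B with probability 1 − 3/7 = 4/7.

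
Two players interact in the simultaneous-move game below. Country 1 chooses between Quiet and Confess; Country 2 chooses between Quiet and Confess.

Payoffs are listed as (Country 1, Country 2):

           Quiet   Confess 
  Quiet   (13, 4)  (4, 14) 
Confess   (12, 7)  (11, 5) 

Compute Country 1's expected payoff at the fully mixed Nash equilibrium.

95/8

First find q, the probability Country 2 plays Quiet, from Country 1's indifference between Quiet and Confess: 13q + 4(1−q) = 12q + 11(1−q), giving q = 7/8.
Since Country 1 is indifferent in equilibrium, Country 1's expected payoff equals the payoff from either row against (7/8, 1/8). Using Quiet: 13(7/8) + 4(1/8) = 95/8.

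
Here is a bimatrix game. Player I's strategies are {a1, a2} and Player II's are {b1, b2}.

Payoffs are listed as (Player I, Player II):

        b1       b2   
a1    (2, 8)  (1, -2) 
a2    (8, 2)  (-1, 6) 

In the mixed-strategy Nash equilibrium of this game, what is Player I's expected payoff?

First find q, the probability Player II plays b1, from Player I's indifference between a1 and a2: 2q + (1−q) = 8q − (1−q), giving q = 1/4.
Since Player I is indifferent in equilibrium, Player I's expected payoff equals the payoff from either row against (1/4, 3/4). Using a1: 2(1/4) + (3/4) = 5/4.

5/4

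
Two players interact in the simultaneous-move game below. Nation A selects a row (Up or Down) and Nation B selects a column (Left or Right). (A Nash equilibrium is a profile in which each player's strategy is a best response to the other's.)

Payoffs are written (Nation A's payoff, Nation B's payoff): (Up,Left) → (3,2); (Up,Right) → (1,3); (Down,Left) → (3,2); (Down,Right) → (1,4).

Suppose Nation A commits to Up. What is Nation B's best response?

Right

Against Up, Nation B earns 2 from Left and 3 from Right.
So Right is the best response.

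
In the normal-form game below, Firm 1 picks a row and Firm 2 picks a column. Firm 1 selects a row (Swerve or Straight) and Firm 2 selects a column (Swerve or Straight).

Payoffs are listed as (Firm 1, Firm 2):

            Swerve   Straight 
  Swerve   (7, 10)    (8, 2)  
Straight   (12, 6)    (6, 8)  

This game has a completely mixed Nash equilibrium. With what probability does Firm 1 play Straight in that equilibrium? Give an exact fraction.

Let p be the probability that Firm 1 plays Swerve. In a completely mixed equilibrium, Firm 2 must be indifferent between Swerve and Straight.
Firm 2's expected payoff from Swerve is 10p + 6(1−p); from Straight it is 2p + 8(1−p).
Setting these equal: 4p + 6 = −6p + 8, so p = 1/5.
Therefore Firm 1 plays Straight with probability 1 − 1/5 = 4/5.

4/5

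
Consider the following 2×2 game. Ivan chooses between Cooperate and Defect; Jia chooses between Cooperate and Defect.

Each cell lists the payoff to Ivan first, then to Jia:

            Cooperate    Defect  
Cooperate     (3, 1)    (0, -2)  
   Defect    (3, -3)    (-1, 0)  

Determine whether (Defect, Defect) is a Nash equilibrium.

At (Defect, Defect), Ivan earns -1; switching to Cooperate would give 0, so Ivan would deviate.
Jia earns 0; switching to Cooperate would give -3, so Jia has no profitable deviation.
Since at least one player can profitably deviate, this is not a Nash equilibrium.

No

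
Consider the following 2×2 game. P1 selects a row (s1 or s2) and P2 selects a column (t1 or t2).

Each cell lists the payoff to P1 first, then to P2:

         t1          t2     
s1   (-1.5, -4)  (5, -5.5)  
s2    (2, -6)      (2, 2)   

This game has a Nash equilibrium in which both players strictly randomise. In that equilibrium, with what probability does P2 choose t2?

Let c be the probability that P2 plays t1. In a completely mixed equilibrium, P1 must be indifferent between s1 and s2.
P1's expected payoff from s1 is −1.5c + 5(1−c); from s2 it is 2c + 2(1−c).
Setting these equal: −6.5c + 5 = 2, so c = 6/13.
Therefore P2 plays t2 with probability 1 − 6/13 = 7/13.

7/13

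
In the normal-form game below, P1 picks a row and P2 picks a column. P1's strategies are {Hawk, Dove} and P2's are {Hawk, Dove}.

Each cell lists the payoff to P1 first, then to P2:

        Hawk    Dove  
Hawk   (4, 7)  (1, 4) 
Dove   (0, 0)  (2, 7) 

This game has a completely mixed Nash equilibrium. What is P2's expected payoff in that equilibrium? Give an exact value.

First find x, the probability P1 plays Hawk, from P2's indifference between Hawk and Dove: 7x = 4x + 7(1−x), giving x = 7/10.
Since P2 is indifferent in equilibrium, P2's expected payoff equals the payoff from either column against (7/10, 3/10). Using Hawk: 7(7/10) = 49/10.

49/10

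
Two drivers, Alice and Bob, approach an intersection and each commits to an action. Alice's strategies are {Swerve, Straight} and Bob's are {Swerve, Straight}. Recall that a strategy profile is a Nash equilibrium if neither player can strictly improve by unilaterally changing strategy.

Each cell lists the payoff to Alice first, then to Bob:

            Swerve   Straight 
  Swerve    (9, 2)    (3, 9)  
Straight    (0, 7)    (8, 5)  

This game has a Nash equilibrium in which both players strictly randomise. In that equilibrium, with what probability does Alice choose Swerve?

Let x be the probability that Alice plays Swerve. In a completely mixed equilibrium, Bob must be indifferent between Swerve and Straight.
Bob's expected payoff from Swerve is 2x + 7(1−x); from Straight it is 9x + 5(1−x).
Setting these equal: −5x + 7 = 4x + 5, so x = 2/9.

2/9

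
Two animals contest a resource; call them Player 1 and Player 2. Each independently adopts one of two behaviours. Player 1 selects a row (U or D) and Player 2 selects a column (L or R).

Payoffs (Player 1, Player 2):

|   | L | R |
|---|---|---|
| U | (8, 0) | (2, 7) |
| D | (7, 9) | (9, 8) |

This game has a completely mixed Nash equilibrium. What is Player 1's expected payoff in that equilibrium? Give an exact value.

First find q, the probability Player 2 plays L, from Player 1's indifference between U and D: 8q + 2(1−q) = 7q + 9(1−q), giving q = 7/8.
Since Player 1 is indifferent in equilibrium, Player 1's expected payoff equals the payoff from either row against (7/8, 1/8). Using U: 8(7/8) + 2(1/8) = 29/4.

29/4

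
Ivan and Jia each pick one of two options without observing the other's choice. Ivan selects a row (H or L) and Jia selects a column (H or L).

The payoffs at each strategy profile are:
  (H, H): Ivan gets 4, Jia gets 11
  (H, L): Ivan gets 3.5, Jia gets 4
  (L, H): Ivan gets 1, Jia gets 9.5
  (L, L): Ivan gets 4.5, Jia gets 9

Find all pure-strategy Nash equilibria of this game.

(H, H): Ivan gets 4 ≥ 1 from L, and Jia gets 11 ≥ 4 from L — Nash equilibrium.
(H, L): Ivan prefers L (4.5 > 3.5); Jia prefers H (11 > 4) — not an equilibrium.
(L, H): Ivan prefers H (4 > 1) — not an equilibrium.
(L, L): Jia prefers H (9.5 > 9) — not an equilibrium.

(H, H)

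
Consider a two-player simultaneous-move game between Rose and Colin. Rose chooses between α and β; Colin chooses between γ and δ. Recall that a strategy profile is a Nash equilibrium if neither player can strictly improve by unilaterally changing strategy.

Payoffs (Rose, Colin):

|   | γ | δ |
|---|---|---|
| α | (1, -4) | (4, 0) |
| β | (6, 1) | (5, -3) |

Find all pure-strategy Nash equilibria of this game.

(α, γ): Rose prefers β (6 > 1); Colin prefers δ (0 > -4) — not an equilibrium.
(α, δ): Rose prefers β (5 > 4) — not an equilibrium.
(β, γ): Rose gets 6 ≥ 1 from α, and Colin gets 1 ≥ -3 from δ — Nash equilibrium.
(β, δ): Colin prefers γ (1 > -3) — not an equilibrium.

(β, γ)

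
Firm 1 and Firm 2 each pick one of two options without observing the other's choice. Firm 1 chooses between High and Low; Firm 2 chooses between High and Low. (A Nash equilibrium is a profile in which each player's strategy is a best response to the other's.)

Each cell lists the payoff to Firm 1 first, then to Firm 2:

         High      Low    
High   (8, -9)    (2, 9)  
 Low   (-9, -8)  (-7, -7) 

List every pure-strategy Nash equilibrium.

(High, High): Firm 2 prefers Low (9 > -9) — not an equilibrium.
(High, Low): Firm 1 gets 2 ≥ -7 from Low, and Firm 2 gets 9 ≥ -9 from High — Nash equilibrium.
(Low, High): Firm 1 prefers High (8 > -9); Firm 2 prefers Low (-7 > -8) — not an equilibrium.
(Low, Low): Firm 1 prefers High (2 > -7) — not an equilibrium.

(High, Low)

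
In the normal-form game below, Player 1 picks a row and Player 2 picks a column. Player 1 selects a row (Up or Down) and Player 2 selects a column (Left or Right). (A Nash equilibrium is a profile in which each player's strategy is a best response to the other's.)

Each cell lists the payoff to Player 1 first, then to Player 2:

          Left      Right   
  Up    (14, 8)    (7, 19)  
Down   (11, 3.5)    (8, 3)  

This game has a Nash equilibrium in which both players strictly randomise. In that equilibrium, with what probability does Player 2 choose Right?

Let q be the probability that Player 2 plays Left. In a completely mixed equilibrium, Player 1 must be indifferent between Up and Down.
Player 1's expected payoff from Up is 14q + 7(1−q); from Down it is 11q + 8(1−q).
Setting these equal: 7q + 7 = 3q + 8, so q = 1/4.
Therefore Player 2 plays Right with probability 1 − 1/4 = 3/4.

3/4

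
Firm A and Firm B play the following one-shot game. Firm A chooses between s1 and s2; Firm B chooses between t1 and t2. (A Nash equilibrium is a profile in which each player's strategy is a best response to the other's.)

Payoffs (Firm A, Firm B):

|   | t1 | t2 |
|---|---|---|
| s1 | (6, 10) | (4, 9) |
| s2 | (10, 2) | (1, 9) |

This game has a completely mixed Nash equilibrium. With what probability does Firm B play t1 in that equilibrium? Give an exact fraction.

3/7

Let q be the probability that Firm B plays t1. In a completely mixed equilibrium, Firm A must be indifferent between s1 and s2.
Firm A's expected payoff from s1 is 6q + 4(1−q); from s2 it is 10q + (1−q).
Setting these equal: 2q + 4 = 9q + 1, so q = 3/7.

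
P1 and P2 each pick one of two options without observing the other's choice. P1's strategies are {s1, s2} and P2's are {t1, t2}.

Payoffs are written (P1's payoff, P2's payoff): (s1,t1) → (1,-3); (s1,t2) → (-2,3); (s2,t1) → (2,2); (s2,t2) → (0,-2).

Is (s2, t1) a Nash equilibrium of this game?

Yes

At (s2, t1), P1 earns 2; switching to s1 would give 1, so P1 has no profitable deviation.
P2 earns 2; switching to t2 would give -2, so P2 has no profitable deviation.
Neither player can gain by a unilateral deviation, so this profile is a Nash equilibrium.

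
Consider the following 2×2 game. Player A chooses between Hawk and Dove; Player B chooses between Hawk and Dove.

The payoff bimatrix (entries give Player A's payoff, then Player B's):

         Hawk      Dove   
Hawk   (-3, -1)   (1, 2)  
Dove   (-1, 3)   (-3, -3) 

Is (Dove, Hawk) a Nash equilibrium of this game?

At (Dove, Hawk), Player A earns -1; switching to Hawk would give -3, so Player A has no profitable deviation.
Player B earns 3; switching to Dove would give -3, so Player B has no profitable deviation.
Neither player can gain by a unilateral deviation, so this profile is a Nash equilibrium.

Yes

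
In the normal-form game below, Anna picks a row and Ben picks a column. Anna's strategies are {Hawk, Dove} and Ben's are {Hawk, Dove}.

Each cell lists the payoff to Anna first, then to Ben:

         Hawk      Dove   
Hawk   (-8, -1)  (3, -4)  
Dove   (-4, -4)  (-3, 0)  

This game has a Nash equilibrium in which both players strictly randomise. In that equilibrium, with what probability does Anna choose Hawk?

Let x be the probability that Anna plays Hawk. In a completely mixed equilibrium, Ben must be indifferent between Hawk and Dove.
Ben's expected payoff from Hawk is −x − 4(1−x); from Dove it is −4x.
Setting these equal: 3x − 4 = −4x, so x = 4/7.

4/7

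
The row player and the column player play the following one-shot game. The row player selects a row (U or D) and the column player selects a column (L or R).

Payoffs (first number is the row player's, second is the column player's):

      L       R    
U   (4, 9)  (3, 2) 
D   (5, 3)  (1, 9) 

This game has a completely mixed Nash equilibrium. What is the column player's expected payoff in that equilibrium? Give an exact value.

First find x, the probability the row player plays U, from the column player's indifference between L and R: 9x + 3(1−x) = 2x + 9(1−x), giving x = 6/13.
Since the column player is indifferent in equilibrium, the column player's expected payoff equals the payoff from either column against (6/13, 7/13). Using L: 9(6/13) + 3(7/13) = 75/13.

75/13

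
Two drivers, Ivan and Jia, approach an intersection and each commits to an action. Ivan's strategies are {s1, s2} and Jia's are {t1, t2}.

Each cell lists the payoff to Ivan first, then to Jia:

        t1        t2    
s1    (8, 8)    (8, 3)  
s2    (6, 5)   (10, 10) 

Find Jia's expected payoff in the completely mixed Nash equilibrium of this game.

First find x, the probability Ivan plays s1, from Jia's indifference between t1 and t2: 8x + 5(1−x) = 3x + 10(1−x), giving x = 1/2.
Since Jia is indifferent in equilibrium, Jia's expected payoff equals the payoff from either column against (1/2, 1/2). Using t1: 8(1/2) + 5(1/2) = 13/2.

13/2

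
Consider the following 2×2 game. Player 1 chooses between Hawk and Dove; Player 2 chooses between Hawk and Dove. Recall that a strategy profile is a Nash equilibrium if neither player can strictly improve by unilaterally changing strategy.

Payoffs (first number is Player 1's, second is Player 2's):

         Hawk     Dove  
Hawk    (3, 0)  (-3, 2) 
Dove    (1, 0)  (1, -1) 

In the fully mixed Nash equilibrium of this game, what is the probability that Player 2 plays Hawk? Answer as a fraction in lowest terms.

2/3

Let y be the probability that Player 2 plays Hawk. In a completely mixed equilibrium, Player 1 must be indifferent between Hawk and Dove.
Player 1's expected payoff from Hawk is 3y − 3(1−y); from Dove it is y + (1−y).
Setting these equal: 6y − 3 = 1, so y = 2/3.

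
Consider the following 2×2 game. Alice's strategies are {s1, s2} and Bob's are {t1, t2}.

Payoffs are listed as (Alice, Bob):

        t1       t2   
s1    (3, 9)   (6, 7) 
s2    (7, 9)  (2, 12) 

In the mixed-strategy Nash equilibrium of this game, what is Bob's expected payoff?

First find x, the probability Alice plays s1, from Bob's indifference between t1 and t2: 9x + 9(1−x) = 7x + 12(1−x), giving x = 3/5.
Since Bob is indifferent in equilibrium, Bob's expected payoff equals the payoff from either column against (3/5, 2/5). Using t1: 9(3/5) + 9(2/5) = 9.

9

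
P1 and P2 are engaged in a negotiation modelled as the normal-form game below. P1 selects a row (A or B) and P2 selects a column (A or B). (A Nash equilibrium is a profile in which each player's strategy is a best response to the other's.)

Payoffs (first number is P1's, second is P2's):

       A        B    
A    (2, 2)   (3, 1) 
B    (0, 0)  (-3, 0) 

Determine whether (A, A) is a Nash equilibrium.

Yes

At (A, A), P1 earns 2; switching to B would give 0, so P1 has no profitable deviation.
P2 earns 2; switching to B would give 1, so P2 has no profitable deviation.
Neither player can gain by a unilateral deviation, so this profile is a Nash equilibrium.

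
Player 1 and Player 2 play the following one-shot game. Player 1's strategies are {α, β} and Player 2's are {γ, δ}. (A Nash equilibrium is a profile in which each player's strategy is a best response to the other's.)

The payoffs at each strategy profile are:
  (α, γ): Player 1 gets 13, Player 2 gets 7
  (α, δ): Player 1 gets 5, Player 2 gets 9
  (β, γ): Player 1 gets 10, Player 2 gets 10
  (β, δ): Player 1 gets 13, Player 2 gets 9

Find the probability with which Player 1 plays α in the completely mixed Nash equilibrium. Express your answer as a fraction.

1/3

Let x be the probability that Player 1 plays α. In a completely mixed equilibrium, Player 2 must be indifferent between γ and δ.
Player 2's expected payoff from γ is 7x + 10(1−x); from δ it is 9x + 9(1−x).
Setting these equal: −3x + 10 = 9, so x = 1/3.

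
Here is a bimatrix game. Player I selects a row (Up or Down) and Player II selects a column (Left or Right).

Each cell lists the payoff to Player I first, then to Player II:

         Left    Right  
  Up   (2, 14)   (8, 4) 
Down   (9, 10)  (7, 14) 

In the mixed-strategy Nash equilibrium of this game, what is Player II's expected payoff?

78/7

First find p, the probability Player I plays Up, from Player II's indifference between Left and Right: 14p + 10(1−p) = 4p + 14(1−p), giving p = 2/7.
Since Player II is indifferent in equilibrium, Player II's expected payoff equals the payoff from either column against (2/7, 5/7). Using Left: 14(2/7) + 10(5/7) = 78/7.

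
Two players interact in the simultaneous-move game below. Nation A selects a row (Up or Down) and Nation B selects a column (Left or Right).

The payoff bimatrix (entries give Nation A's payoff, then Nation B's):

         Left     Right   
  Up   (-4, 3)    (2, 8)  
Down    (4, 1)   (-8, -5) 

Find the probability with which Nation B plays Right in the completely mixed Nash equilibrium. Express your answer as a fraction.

Let q be the probability that Nation B plays Left. In a completely mixed equilibrium, Nation A must be indifferent between Up and Down.
Nation A's expected payoff from Up is −4q + 2(1−q); from Down it is 4q − 8(1−q).
Setting these equal: −6q + 2 = 12q − 8, so q = 5/9.
Therefore Nation B plays Right with probability 1 − 5/9 = 4/9.

4/9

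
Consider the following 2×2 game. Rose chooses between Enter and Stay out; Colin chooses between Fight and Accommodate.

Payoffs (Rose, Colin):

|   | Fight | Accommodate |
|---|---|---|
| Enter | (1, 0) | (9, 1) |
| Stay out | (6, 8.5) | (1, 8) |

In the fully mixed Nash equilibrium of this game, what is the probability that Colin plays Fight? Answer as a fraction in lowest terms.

Let y be the probability that Colin plays Fight. In a completely mixed equilibrium, Rose must be indifferent between Enter and Stay out.
Rose's expected payoff from Enter is y + 9(1−y); from Stay out it is 6y + (1−y).
Setting these equal: −8y + 9 = 5y + 1, so y = 8/13.

8/13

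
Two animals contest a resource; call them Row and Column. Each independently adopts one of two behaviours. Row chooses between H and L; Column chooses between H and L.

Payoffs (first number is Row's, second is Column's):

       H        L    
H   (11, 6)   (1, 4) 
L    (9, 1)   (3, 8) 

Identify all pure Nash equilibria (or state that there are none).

(H, H) and (L, L)

(H, H): Row gets 11 ≥ 9 from L, and Column gets 6 ≥ 4 from L — Nash equilibrium.
(H, L): Row prefers L (3 > 1); Column prefers H (6 > 4) — not an equilibrium.
(L, H): Row prefers H (11 > 9); Column prefers L (8 > 1) — not an equilibrium.
(L, L): Row gets 3 ≥ 1 from H, and Column gets 8 ≥ 1 from H — Nash equilibrium.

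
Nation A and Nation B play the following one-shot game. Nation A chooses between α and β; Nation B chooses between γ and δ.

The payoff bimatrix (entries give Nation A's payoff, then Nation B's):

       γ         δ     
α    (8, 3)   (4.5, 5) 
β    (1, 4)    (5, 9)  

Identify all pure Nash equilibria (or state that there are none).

(α, γ): Nation B prefers δ (5 > 3) — not an equilibrium.
(α, δ): Nation A prefers β (5 > 4.5) — not an equilibrium.
(β, γ): Nation A prefers α (8 > 1); Nation B prefers δ (9 > 4) — not an equilibrium.
(β, δ): Nation A gets 5 ≥ 4.5 from α, and Nation B gets 9 ≥ 4 from γ — Nash equilibrium.

(β, δ)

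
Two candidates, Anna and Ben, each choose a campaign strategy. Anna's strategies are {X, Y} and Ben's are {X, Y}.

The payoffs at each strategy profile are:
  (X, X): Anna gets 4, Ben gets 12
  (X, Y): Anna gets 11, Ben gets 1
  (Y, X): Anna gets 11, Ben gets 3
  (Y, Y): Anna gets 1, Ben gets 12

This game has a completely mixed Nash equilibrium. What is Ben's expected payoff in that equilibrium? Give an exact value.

First find x, the probability Anna plays X, from Ben's indifference between X and Y: 12x + 3(1−x) = x + 12(1−x), giving x = 9/20.
Since Ben is indifferent in equilibrium, Ben's expected payoff equals the payoff from either column against (9/20, 11/20). Using X: 12(9/20) + 3(11/20) = 141/20.

141/20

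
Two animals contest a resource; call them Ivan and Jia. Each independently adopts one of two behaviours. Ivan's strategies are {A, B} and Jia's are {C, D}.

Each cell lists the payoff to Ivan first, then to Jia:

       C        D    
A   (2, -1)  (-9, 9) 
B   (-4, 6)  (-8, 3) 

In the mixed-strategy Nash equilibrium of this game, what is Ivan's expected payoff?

First find q, the probability Jia plays C, from Ivan's indifference between A and B: 2q − 9(1−q) = −4q − 8(1−q), giving q = 1/7.
Since Ivan is indifferent in equilibrium, Ivan's expected payoff equals the payoff from either row against (1/7, 6/7). Using A: 2(1/7) − 9(6/7) = -52/7.

-52/7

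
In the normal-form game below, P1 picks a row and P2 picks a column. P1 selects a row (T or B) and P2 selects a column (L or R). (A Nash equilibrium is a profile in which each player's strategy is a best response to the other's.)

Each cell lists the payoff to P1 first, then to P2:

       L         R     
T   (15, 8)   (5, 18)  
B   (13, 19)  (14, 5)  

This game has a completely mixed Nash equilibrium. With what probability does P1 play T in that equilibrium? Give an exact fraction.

Let x be the probability that P1 plays T. In a completely mixed equilibrium, P2 must be indifferent between L and R.
P2's expected payoff from L is 8x + 19(1−x); from R it is 18x + 5(1−x).
Setting these equal: −11x + 19 = 13x + 5, so x = 7/12.

7/12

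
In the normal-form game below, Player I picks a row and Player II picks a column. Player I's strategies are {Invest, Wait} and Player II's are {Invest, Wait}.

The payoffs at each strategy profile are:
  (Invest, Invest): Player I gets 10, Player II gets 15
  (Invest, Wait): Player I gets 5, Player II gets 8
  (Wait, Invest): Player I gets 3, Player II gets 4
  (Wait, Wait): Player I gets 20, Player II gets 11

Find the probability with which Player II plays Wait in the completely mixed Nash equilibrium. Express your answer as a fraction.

7/22

Let c be the probability that Player II plays Invest. In a completely mixed equilibrium, Player I must be indifferent between Invest and Wait.
Player I's expected payoff from Invest is 10c + 5(1−c); from Wait it is 3c + 20(1−c).
Setting these equal: 5c + 5 = −17c + 20, so c = 15/22.
Therefore Player II plays Wait with probability 1 − 15/22 = 7/22.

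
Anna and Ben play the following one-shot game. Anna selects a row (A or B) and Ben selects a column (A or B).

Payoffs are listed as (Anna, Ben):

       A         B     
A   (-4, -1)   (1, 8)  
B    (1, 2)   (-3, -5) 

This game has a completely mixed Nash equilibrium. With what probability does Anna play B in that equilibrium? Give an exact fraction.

9/16

Let r be the probability that Anna plays A. In a completely mixed equilibrium, Ben must be indifferent between A and B.
Ben's expected payoff from A is −r + 2(1−r); from B it is 8r − 5(1−r).
Setting these equal: −3r + 2 = 13r − 5, so r = 7/16.
Therefore Anna plays B with probability 1 − 7/16 = 9/16.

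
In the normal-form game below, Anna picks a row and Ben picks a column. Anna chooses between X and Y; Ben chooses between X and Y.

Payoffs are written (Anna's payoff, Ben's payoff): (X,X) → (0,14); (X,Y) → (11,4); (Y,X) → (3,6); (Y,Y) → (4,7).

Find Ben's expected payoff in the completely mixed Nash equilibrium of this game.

First find x, the probability Anna plays X, from Ben's indifference between X and Y: 14x + 6(1−x) = 4x + 7(1−x), giving x = 1/11.
Since Ben is indifferent in equilibrium, Ben's expected payoff equals the payoff from either column against (1/11, 10/11). Using X: 14(1/11) + 6(10/11) = 74/11.

74/11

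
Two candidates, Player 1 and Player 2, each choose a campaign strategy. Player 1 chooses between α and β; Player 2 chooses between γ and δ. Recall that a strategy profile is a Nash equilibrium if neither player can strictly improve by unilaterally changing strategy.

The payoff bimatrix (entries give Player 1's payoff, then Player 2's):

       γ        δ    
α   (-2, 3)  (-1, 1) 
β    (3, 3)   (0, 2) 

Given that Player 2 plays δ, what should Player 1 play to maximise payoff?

β

Against δ, Player 1 earns -1 from α and 0 from β.
So β is the best response.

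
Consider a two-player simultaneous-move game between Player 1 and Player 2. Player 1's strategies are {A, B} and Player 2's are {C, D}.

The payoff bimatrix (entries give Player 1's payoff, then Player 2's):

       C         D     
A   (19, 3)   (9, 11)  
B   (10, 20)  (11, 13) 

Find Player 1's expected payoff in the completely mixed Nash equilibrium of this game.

First find y, the probability Player 2 plays C, from Player 1's indifference between A and B: 19y + 9(1−y) = 10y + 11(1−y), giving y = 2/11.
Since Player 1 is indifferent in equilibrium, Player 1's expected payoff equals the payoff from either row against (2/11, 9/11). Using A: 19(2/11) + 9(9/11) = 119/11.

119/11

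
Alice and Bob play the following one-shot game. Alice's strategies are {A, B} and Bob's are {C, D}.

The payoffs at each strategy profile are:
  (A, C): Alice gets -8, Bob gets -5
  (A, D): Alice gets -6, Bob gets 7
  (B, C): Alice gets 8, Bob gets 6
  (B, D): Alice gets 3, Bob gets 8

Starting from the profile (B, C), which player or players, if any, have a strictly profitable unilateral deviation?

Alice at (B, C) earns 8; deviating to A yields -8 — not better.
Bob earns 6; deviating to D yields 8 — a strict improvement.
Only Bob has a strictly profitable deviation.

Bob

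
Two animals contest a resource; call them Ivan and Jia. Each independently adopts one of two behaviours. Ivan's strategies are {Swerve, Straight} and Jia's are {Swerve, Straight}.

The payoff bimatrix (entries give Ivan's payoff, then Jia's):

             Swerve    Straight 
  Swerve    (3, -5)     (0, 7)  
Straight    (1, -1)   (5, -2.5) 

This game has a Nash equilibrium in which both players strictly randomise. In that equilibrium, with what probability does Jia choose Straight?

Let q be the probability that Jia plays Swerve. In a completely mixed equilibrium, Ivan must be indifferent between Swerve and Straight.
Ivan's expected payoff from Swerve is 3q; from Straight it is q + 5(1−q).
Setting these equal: 3q = −4q + 5, so q = 5/7.
Therefore Jia plays Straight with probability 1 − 5/7 = 2/7.

2/7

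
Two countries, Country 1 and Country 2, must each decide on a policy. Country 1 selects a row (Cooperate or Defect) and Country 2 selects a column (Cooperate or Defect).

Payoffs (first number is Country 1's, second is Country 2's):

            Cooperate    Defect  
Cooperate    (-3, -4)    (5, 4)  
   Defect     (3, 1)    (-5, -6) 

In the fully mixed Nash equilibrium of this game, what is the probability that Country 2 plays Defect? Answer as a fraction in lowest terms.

Let c be the probability that Country 2 plays Cooperate. In a completely mixed equilibrium, Country 1 must be indifferent between Cooperate and Defect.
Country 1's expected payoff from Cooperate is −3c + 5(1−c); from Defect it is 3c − 5(1−c).
Setting these equal: −8c + 5 = 8c − 5, so c = 5/8.
Therefore Country 2 plays Defect with probability 1 − 5/8 = 3/8.

3/8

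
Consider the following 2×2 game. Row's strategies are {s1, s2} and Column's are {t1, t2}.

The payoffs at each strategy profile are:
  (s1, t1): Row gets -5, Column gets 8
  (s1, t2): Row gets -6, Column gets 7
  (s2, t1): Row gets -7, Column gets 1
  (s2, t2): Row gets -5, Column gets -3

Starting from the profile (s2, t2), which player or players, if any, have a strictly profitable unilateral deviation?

Row at (s2, t2) earns -5; deviating to s1 yields -6 — not better.
Column earns -3; deviating to t1 yields 1 — a strict improvement.
Only Column has a strictly profitable deviation.

Column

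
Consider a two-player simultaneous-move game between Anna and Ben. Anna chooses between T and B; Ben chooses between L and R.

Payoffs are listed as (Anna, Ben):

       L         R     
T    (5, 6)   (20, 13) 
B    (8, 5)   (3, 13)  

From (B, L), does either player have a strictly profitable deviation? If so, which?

Anna at (B, L) earns 8; deviating to T yields 5 — not better.
Ben earns 5; deviating to R yields 13 — a strict improvement.
Only Ben has a strictly profitable deviation.

Ben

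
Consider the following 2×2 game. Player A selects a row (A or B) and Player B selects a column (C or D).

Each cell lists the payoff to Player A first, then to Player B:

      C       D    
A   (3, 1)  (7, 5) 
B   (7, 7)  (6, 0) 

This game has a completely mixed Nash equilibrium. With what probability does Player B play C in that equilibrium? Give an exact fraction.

1/5

Let q be the probability that Player B plays C. In a completely mixed equilibrium, Player A must be indifferent between A and B.
Player A's expected payoff from A is 3q + 7(1−q); from B it is 7q + 6(1−q).
Setting these equal: −4q + 7 = q + 6, so q = 1/5.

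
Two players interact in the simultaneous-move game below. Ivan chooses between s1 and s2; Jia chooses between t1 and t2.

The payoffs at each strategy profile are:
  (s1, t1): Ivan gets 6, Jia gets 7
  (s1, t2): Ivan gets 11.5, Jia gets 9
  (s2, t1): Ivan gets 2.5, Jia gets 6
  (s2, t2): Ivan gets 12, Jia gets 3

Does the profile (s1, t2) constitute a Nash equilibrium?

No

At (s1, t2), Ivan earns 11.5; switching to s2 would give 12, so Ivan would deviate.
Jia earns 9; switching to t1 would give 7, so Jia has no profitable deviation.
Since at least one player can profitably deviate, this is not a Nash equilibrium.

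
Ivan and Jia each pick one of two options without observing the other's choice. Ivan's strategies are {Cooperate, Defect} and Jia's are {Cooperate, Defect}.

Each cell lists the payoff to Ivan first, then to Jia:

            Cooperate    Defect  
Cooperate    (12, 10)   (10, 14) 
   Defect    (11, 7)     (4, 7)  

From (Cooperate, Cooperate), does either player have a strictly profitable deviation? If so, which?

Ivan at (Cooperate, Cooperate) earns 12; deviating to Defect yields 11 — not better.
Jia earns 10; deviating to Defect yields 14 — a strict improvement.
Only Jia has a strictly profitable deviation.

Jia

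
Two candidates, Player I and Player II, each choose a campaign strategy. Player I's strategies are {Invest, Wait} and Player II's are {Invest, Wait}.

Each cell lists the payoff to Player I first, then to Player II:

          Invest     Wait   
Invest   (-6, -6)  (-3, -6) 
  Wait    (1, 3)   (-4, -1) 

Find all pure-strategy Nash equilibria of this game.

(Invest, Invest): Player I prefers Wait (1 > -6) — not an equilibrium.
(Invest, Wait): Player I gets -3 ≥ -4 from Wait, and Player II gets -6 ≥ -6 from Invest — Nash equilibrium.
(Wait, Invest): Player I gets 1 ≥ -6 from Invest, and Player II gets 3 ≥ -1 from Wait — Nash equilibrium.
(Wait, Wait): Player I prefers Invest (-3 > -4); Player II prefers Invest (3 > -1) — not an equilibrium.

(Invest, Wait) and (Wait, Invest)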